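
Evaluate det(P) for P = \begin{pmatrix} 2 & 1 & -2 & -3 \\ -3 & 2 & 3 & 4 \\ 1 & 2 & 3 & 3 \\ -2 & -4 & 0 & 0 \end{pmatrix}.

Expand along row 4 (it has 2 zeros):
  − (-2) · M_41   where M_41 = det([1 -2 -3; 2 3 4; 2 3 3]) = -7
  + (-4) · M_42   where M_42 = det([2 -2 -3; -3 3 4; 1 3 3]) = 4
det = (-1)·(-2)·(-7) + (+1)·(-4)·(4) = -30

-30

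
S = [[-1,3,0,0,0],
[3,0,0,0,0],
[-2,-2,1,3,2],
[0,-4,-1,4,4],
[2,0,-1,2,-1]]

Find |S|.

S is block lower-triangular with a 2×2 block and a 3×3 block on the diagonal, so its determinant equals the product of the determinants of the diagonal blocks.
det of the 2×2 block = -9
det of the 3×3 block = -23
det = (-9)·(-23) = 207

207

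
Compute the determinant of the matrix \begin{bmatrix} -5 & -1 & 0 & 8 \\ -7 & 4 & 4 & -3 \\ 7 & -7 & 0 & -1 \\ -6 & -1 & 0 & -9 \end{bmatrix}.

The determinant is 3084.

Expand along column 3 (it has 3 zeros):
  − (4) · M_23   where M_23 = det([-5 -1 8; 7 -7 -1; -6 -1 -9]) = -771
det = (-1)·(4)·(-771) = 3084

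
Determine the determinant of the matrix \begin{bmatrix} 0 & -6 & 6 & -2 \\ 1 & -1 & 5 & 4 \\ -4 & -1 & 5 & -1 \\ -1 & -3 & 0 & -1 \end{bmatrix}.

420

Expand along row 1 (it has 1 zero):
  − (-6) · M_12   where M_12 = det([1 5 4; -4 5 -1; -1 0 -1]) = 0
  + (6) · M_13   where M_13 = det([1 -1 4; -4 -1 -1; -1 -3 -1]) = 45
  − (-2) · M_14   where M_14 = det([1 -1 5; -4 -1 5; -1 -3 0]) = 75
det = (-1)·(-6)·(0) + (+1)·(6)·(45) + (-1)·(-2)·(75) = 420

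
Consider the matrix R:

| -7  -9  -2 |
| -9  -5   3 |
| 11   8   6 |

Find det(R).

-371

Expand along row 1:
  + (-7) · |-5 3; 8 6| = (-7)·(-30 − 24) = 378
  − (-9) · |-9 3; 11 6| = −(-9)·(-54 − 33) = -783
  + (-2) · |-9 -5; 11 8| = (-2)·(-72 − (-55)) = 34
Sum: (378) + (-783) + (34) = -371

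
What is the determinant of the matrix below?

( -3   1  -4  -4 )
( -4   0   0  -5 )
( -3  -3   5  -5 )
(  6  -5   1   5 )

-47

Expand along row 2 (it has 2 zeros):
  − (-4) · M_21   where M_21 = det([1 -4 -4; -3 5 -5; -5 1 5]) = -218
  + (-5) · M_24   where M_24 = det([-3 1 -4; -3 -3 5; 6 -5 1]) = -165
det = (-1)·(-4)·(-218) + (+1)·(-5)·(-165) = -47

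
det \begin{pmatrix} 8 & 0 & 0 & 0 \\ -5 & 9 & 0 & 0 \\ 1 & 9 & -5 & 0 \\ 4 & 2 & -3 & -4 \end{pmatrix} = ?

The determinant is 1440.

The matrix is lower triangular, so the determinant is the product of the diagonal entries:
det = (8) · (9) · (-5) · (-4) = 1440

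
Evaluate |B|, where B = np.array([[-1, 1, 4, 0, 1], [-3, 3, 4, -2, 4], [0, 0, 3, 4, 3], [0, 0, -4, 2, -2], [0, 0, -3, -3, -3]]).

0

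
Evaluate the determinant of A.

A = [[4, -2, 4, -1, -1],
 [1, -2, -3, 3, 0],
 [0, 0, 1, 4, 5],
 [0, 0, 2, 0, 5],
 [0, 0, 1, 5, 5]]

|A| = -30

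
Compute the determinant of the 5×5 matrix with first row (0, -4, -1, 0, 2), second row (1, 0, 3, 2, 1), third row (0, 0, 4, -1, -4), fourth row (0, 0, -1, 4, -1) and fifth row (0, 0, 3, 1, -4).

-4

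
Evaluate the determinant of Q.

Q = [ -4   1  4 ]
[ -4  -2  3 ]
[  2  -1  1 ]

The determinant is 38.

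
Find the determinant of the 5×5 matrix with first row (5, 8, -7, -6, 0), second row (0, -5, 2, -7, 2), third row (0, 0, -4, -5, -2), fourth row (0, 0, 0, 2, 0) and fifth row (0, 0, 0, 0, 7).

1400

The matrix is upper triangular, so the determinant is the product of the diagonal entries:
det = (5) · (-5) · (-4) · (2) · (7) = 1400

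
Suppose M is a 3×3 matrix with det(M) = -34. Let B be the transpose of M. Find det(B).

-34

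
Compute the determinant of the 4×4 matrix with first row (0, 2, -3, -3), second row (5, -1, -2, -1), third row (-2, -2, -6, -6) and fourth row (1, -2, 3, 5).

190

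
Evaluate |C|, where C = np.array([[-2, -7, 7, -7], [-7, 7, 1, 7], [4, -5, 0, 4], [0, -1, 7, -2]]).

3535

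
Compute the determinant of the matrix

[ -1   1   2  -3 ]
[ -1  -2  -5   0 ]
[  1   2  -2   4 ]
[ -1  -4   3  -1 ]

The determinant is -89.

Expand along row 2 (it has 1 zero):
  − (-1) · M_21   where M_21 = det([1 2 -3; 2 -2 4; -4 3 -1]) = -32
  + (-2) · M_22   where M_22 = det([-1 2 -3; 1 -2 4; -1 3 -1]) = 1
  − (-5) · M_23   where M_23 = det([-1 1 -3; 1 2 4; -1 -4 -1]) = -11
det = (-1)·(-1)·(-32) + (+1)·(-2)·(1) + (-1)·(-5)·(-11) = -89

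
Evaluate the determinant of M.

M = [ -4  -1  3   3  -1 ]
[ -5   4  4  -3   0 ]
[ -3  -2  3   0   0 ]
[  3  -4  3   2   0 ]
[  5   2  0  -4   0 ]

470

Expand along column 5 (it has 4 zeros):
  + (-1) · M_15   where M_15 = det([-5 4 4 -3; -3 -2 3 0; 3 -4 3 2; 5 2 0 -4]) = -470
det = (+1)·(-1)·(-470) = 470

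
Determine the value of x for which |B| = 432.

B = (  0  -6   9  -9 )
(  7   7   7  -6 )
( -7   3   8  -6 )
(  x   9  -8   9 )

Expanding along the row containing x, det(B) is linear in x: det(B) = (135)·x + (567).
Set (135)·x + (567) = 432  ⇒  (135)·x = -135  ⇒  x = -1.

x = -1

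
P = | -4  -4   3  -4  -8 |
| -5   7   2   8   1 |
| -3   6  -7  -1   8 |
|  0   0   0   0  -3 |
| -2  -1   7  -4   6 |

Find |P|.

The determinant is -9825.

Expand along row 4 (it has 4 zeros):
  − (-3) · M_45   where M_45 = det([-4 -4 3 -4; -5 7 2 8; -3 6 -7 -1; -2 -1 7 -4]) = -3275
det = (-1)·(-3)·(-3275) = -9825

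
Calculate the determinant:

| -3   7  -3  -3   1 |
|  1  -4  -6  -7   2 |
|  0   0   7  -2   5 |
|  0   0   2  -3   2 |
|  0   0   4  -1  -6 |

750

The matrix is block upper-triangular with a 2×2 block and a 3×3 block on the diagonal, so its determinant equals the product of the determinants of the diagonal blocks.
det of the 2×2 block = 5
det of the 3×3 block = 150
det = (5)·(150) = 750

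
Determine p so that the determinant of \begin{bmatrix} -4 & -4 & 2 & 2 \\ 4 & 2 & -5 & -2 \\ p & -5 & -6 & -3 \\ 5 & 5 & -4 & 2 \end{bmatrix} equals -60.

p = -1

Expanding along the row containing p, det(A) is linear in p: det(A) = (78)·p + (18).
Set (78)·p + (18) = -60  ⇒  (78)·p = -78  ⇒  p = -1.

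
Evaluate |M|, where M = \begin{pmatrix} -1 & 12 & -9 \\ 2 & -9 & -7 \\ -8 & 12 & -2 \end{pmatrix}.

|M| = 1050

Expand along row 1:
  + (-1) · |-9 -7; 12 -2| = (-1)·(18 − (-84)) = -102
  − 12 · |2 -7; -8 -2| = −12·(-4 − 56) = 720
  + (-9) · |2 -9; -8 12| = (-9)·(24 − 72) = 432
Sum: (-102) + (720) + (432) = 1050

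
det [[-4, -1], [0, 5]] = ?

-20

det = (-4)·5 − (-1)·0 = -20 − 0 = -20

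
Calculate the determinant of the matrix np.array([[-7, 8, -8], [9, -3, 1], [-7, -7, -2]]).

The determinant is 669.

Expand along column 1:
  + (-7) · |-3 1; -7 -2| = (-7)·(6 − (-7)) = -91
  − 9 · |8 -8; -7 -2| = −9·(-16 − 56) = 648
  + (-7) · |8 -8; -3 1| = (-7)·(8 − 24) = 112
Sum: (-91) + (648) + (112) = 669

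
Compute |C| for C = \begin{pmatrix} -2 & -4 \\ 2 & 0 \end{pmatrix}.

det(C) = 8

det(C) = (-2)·0 − (-4)·2 = 0 − (-8) = 8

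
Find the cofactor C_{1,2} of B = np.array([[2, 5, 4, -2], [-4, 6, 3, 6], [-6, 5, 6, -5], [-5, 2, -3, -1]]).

-429

Delete row 1 and column 2; the remaining 3×3 submatrix is [-4 3 6; -6 6 -5; -5 -3 -1].
Its determinant is 429.
The cofactor carries sign (−1)^(1+2) = −1, so C_{1,2} = −(429) = -429.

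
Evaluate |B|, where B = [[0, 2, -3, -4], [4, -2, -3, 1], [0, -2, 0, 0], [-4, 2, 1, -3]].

Expand along row 3 (it has 3 zeros):
  − (-2) · M_32   where M_32 = det([0 -3 -4; 4 -3 1; -4 1 -3]) = 8
det = (-1)·(-2)·(8) = 16

16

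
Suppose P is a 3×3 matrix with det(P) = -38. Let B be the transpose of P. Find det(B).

The determinant is -38.

det(Pᵀ) = det(P).
det(B) = (1)·(-38) = -38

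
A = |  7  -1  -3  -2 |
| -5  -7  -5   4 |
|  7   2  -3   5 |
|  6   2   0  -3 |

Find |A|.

-82

Expand along row 4 (it has 1 zero):
  − (6) · M_41   where M_41 = det([-1 -3 -2; -7 -5 4; 2 -3 5]) = -178
  + (2) · M_42   where M_42 = det([7 -3 -2; -5 -5 4; 7 -3 5]) = -350
  + (-3) · M_44   where M_44 = det([7 -1 -3; -5 -7 -5; 7 2 -3]) = 150
det = (-1)·(6)·(-178) + (+1)·(2)·(-350) + (+1)·(-3)·(150) = -82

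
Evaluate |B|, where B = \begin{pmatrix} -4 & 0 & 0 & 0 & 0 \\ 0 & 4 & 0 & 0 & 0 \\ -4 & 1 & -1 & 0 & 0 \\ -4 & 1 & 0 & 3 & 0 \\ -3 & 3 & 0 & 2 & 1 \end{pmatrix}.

B is lower triangular, so det(B) is the product of the diagonal entries:
det = (-4) · (4) · (-1) · (3) · (1) = 48

det(B) = 48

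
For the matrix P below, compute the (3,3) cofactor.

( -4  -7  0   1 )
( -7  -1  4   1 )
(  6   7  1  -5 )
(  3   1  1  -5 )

Delete row 3 and column 3; the remaining 3×3 submatrix is [-4 -7 1; -7 -1 1; 3 1 -5].
Its determinant is 204.
The cofactor carries sign (−1)^(3+3) = +1, so C_{3,3} = +(204) = 204.

204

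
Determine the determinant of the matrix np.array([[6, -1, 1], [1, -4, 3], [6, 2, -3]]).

Expand along row 1:
  + 6 · |-4 3; 2 -3| = 6·(12 − 6) = 36
  − (-1) · |1 3; 6 -3| = −(-1)·(-3 − 18) = -21
  + 1 · |1 -4; 6 2| = 1·(2 − (-24)) = 26
Sum: (36) + (-21) + (26) = 41

41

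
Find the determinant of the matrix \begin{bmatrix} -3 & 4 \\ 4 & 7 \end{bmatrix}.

det = (-3)·7 − 4·4 = -21 − 16 = -37

-37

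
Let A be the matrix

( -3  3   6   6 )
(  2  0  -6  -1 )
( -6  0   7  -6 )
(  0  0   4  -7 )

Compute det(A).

|A| = -678

Expand along column 2 (it has 3 zeros):
  − (3) · M_12   where M_12 = det([2 -6 -1; -6 7 -6; 0 4 -7]) = 226
det = (-1)·(3)·(226) = -678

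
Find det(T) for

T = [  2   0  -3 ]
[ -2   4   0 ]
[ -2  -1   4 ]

Expand along column 2:
  + 4 · |2 -3; -2 4| = 4·(8 − 6) = 8
  − (-1) · |2 -3; -2 0| = −(-1)·(0 − 6) = -6
Sum: (8) + (-6) = 2

2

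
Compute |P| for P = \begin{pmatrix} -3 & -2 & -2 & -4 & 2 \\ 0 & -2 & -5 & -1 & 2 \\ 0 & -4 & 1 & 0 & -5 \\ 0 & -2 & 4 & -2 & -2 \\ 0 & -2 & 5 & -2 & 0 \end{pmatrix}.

-450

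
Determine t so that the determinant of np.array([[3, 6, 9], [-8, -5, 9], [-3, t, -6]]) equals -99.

-4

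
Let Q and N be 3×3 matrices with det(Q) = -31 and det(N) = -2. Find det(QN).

det(QN) = det(Q)·det(N) = (-31)·(-2) = 62

62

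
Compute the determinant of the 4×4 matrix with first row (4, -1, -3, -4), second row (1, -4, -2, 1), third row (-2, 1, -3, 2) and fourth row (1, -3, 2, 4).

Expand along row 1:
  + (4) · M_11   where M_11 = det([-4 -2 1; 1 -3 2; -3 2 4]) = 77
  − (-1) · M_12   where M_12 = det([1 -2 1; -2 -3 2; 1 2 4]) = -37
  + (-3) · M_13   where M_13 = det([1 -4 1; -2 1 2; 1 -3 4]) = -25
  − (-4) · M_14   where M_14 = det([1 -4 -2; -2 1 -3; 1 -3 2]) = -21
det = (+1)·(4)·(77) + (-1)·(-1)·(-37) + (+1)·(-3)·(-25) + (-1)·(-4)·(-21) = 262

262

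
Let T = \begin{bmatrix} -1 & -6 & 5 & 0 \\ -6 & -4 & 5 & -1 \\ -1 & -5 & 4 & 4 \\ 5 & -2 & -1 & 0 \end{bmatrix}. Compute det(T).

det(T) = -136

Expand along column 4 (it has 2 zeros):
  + (-1) · M_24   where M_24 = det([-1 -6 5; -1 -5 4; 5 -2 -1]) = 8
  − (4) · M_34   where M_34 = det([-1 -6 5; -6 -4 5; 5 -2 -1]) = 32
det = (+1)·(-1)·(8) + (-1)·(4)·(32) = -136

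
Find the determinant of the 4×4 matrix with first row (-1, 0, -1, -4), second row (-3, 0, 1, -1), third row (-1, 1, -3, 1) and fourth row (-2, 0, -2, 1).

36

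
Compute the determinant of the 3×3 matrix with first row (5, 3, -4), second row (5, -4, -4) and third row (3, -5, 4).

Expand along row 1:
  + 5 · |-4 -4; -5 4| = 5·(-16 − 20) = -180
  − 3 · |5 -4; 3 4| = −3·(20 − (-12)) = -96
  + (-4) · |5 -4; 3 -5| = (-4)·(-25 − (-12)) = 52
Sum: (-180) + (-96) + (52) = -224

-224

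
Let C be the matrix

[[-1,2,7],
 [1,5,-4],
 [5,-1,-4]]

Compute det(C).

|C| = -190

Expand along column 1:
  + (-1) · |5 -4; -1 -4| = (-1)·(-20 − 4) = 24
  − 1 · |2 7; -1 -4| = −1·(-8 − (-7)) = 1
  + 5 · |2 7; 5 -4| = 5·(-8 − 35) = -215
Sum: (24) + (1) + (-215) = -190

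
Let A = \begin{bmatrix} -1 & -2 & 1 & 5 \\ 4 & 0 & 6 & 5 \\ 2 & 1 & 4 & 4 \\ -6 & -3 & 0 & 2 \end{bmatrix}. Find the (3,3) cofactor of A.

1

Delete row 3 and column 3; the remaining 3×3 submatrix is [-1 -2 5; 4 0 5; -6 -3 2].
Its determinant is 1.
The cofactor carries sign (−1)^(3+3) = +1, so C_{3,3} = +(1) = 1.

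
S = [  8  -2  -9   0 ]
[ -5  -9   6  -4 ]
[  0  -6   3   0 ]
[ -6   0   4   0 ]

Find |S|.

-672

Expand along column 4 (it has 3 zeros):
  + (-4) · M_24   where M_24 = det([8 -2 -9; 0 -6 3; -6 0 4]) = 168
det = (+1)·(-4)·(168) = -672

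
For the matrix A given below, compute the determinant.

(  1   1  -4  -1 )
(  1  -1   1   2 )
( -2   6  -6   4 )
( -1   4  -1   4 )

Expand along row 1:
  + (1) · M_11   where M_11 = det([-1 1 2; 6 -6 4; 4 -1 4]) = 48
  − (1) · M_12   where M_12 = det([1 1 2; -2 -6 4; -1 -1 4]) = -24
  + (-4) · M_13   where M_13 = det([1 -1 2; -2 6 4; -1 4 4]) = 0
  − (-1) · M_14   where M_14 = det([1 -1 1; -2 6 -6; -1 4 -1]) = 12
det = (+1)·(1)·(48) + (-1)·(1)·(-24) + (+1)·(-4)·(0) + (-1)·(-1)·(12) = 84

84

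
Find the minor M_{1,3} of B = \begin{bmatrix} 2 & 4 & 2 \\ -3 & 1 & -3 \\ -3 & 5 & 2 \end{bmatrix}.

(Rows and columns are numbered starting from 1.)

-12

Delete row 1 and column 3; the remaining 2×2 submatrix is [-3 1; -3 5].
Its determinant is (-3)·5 − 1·(-3) = -12.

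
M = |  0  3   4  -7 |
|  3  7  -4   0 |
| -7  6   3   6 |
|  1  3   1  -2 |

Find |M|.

611

Expand along row 1 (it has 1 zero):
  − (3) · M_12   where M_12 = det([3 -4 0; -7 3 6; 1 1 -2]) = -4
  + (4) · M_13   where M_13 = det([3 7 0; -7 6 6; 1 3 -2]) = -146
  − (-7) · M_14   where M_14 = det([3 7 -4; -7 6 3; 1 3 1]) = 169
det = (-1)·(3)·(-4) + (+1)·(4)·(-146) + (-1)·(-7)·(169) = 611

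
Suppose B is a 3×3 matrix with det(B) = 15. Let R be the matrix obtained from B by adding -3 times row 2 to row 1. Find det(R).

det(R) = 15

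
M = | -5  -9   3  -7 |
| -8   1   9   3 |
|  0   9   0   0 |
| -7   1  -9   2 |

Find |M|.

10665

Expand along row 3 (it has 3 zeros):
  − (9) · M_32   where M_32 = det([-5 3 -7; -8 9 3; -7 -9 2]) = -1185
det = (-1)·(9)·(-1185) = 10665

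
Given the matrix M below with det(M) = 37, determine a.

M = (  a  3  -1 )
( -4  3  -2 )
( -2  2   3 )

a = -1

Expanding along the column containing a, det(M) is linear in a: det(M) = (13)·a + (50).
Set (13)·a + (50) = 37  ⇒  (13)·a = -13  ⇒  a = -1.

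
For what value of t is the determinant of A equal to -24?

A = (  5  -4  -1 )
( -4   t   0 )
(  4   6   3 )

Expanding along the column containing t, det(A) is linear in t: det(A) = (19)·t + (-24).
Set (19)·t + (-24) = -24  ⇒  (19)·t = 0  ⇒  t = 0.

t = 0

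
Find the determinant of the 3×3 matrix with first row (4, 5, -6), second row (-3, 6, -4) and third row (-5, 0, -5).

The determinant is -275.

Expand along row 3:
  + (-5) · |5 -6; 6 -4| = (-5)·(-20 − (-36)) = -80
  + (-5) · |4 5; -3 6| = (-5)·(24 − (-15)) = -195
Sum: (-80) + (-195) = -275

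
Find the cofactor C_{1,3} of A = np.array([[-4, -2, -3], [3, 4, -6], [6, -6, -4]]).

The cofactor is -42.

Delete row 1 and column 3; the remaining 2×2 submatrix is [3 4; 6 -6].
Its determinant is 3·(-6) − 4·6 = -42.
The cofactor carries sign (−1)^(1+3) = +1, so C_{1,3} = +(-42) = -42.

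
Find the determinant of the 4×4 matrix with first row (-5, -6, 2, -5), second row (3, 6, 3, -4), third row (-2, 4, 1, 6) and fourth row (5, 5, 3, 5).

1775

Expand along row 1:
  + (-5) · M_11   where M_11 = det([6 3 -4; 4 1 6; 5 3 5]) = -76
  − (-6) · M_12   where M_12 = det([3 3 -4; -2 1 6; 5 3 5]) = 125
  + (2) · M_13   where M_13 = det([3 6 -4; -2 4 6; 5 5 5]) = 330
  − (-5) · M_14   where M_14 = det([3 6 3; -2 4 1; 5 5 3]) = -3
det = (+1)·(-5)·(-76) + (-1)·(-6)·(125) + (+1)·(2)·(330) + (-1)·(-5)·(-3) = 1775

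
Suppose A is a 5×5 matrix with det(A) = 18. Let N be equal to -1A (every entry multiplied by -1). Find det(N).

The determinant is -18.

For a 5×5 matrix, det(-1A) = (-1)^5·det(A) = -1·det(A).
det(N) = (-1)·(18) = -18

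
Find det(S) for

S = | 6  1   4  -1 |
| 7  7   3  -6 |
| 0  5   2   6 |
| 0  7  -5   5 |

Expand along column 1 (it has 2 zeros):
  + (6) · M_11   where M_11 = det([7 3 -6; 5 2 6; 7 -5 5]) = 565
  − (7) · M_21   where M_21 = det([1 4 -1; 5 2 6; 7 -5 5]) = 147
det = (+1)·(6)·(565) + (-1)·(7)·(147) = 2361

The determinant is 2361.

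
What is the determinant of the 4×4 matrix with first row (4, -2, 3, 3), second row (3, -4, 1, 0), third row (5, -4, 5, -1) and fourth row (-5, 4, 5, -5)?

The determinant is -220.

Expand along row 2 (it has 1 zero):
  − (3) · M_21   where M_21 = det([-2 3 3; -4 5 -1; 4 5 -5]) = -152
  + (-4) · M_22   where M_22 = det([4 3 3; 5 5 -1; -5 5 -5]) = 160
  − (1) · M_23   where M_23 = det([4 -2 3; 5 -4 -1; -5 4 -5]) = 36
det = (-1)·(3)·(-152) + (+1)·(-4)·(160) + (-1)·(1)·(36) = -220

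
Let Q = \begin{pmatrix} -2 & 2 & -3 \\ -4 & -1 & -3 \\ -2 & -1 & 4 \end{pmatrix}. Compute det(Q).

Expand along row 1:
  + (-2) · |-1 -3; -1 4| = (-2)·(-4 − 3) = 14
  − 2 · |-4 -3; -2 4| = −2·(-16 − 6) = 44
  + (-3) · |-4 -1; -2 -1| = (-3)·(4 − 2) = -6
Sum: (14) + (44) + (-6) = 52

52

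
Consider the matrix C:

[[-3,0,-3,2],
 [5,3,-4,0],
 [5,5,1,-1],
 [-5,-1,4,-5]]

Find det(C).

det(C) = 541

Expand along row 1 (it has 1 zero):
  + (-3) · M_11   where M_11 = det([3 -4 0; 5 1 -1; -1 4 -5]) = -107
  + (-3) · M_13   where M_13 = det([5 3 0; 5 5 -1; -5 -1 -5]) = -40
  − (2) · M_14   where M_14 = det([5 3 -4; 5 5 1; -5 -1 4]) = -50
det = (+1)·(-3)·(-107) + (+1)·(-3)·(-40) + (-1)·(2)·(-50) = 541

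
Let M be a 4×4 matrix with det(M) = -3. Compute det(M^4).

81

det(M^4) = (det M)^4 = (-3)^4 = 81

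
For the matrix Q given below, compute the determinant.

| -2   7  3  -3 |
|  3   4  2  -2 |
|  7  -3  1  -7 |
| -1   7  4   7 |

Expand along row 1:
  + (-2) · M_11   where M_11 = det([4 2 -2; -3 1 -7; 7 4 7]) = 122
  − (7) · M_12   where M_12 = det([3 2 -2; 7 1 -7; -1 4 7]) = -37
  + (3) · M_13   where M_13 = det([3 4 -2; 7 -3 -7; -1 7 7]) = -176
  − (-3) · M_14   where M_14 = det([3 4 2; 7 -3 1; -1 7 4]) = -81
det = (+1)·(-2)·(122) + (-1)·(7)·(-37) + (+1)·(3)·(-176) + (-1)·(-3)·(-81) = -756

-756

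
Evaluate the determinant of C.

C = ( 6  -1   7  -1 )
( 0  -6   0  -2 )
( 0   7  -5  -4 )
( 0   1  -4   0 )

Expand along column 1 (it has 3 zeros):
  + (6) · M_11   where M_11 = det([-6 0 -2; 7 -5 -4; 1 -4 0]) = 142
det = (+1)·(6)·(142) = 852

852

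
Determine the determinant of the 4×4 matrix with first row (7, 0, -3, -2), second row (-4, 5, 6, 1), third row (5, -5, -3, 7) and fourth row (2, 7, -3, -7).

1614

Expand along row 1 (it has 1 zero):
  + (7) · M_11   where M_11 = det([5 6 1; -5 -3 7; 7 -3 -7]) = 330
  + (-3) · M_13   where M_13 = det([-4 5 1; 5 -5 7; 2 7 -7]) = 346
  − (-2) · M_14   where M_14 = det([-4 5 6; 5 -5 -3; 2 7 -3]) = 171
det = (+1)·(7)·(330) + (+1)·(-3)·(346) + (-1)·(-2)·(171) = 1614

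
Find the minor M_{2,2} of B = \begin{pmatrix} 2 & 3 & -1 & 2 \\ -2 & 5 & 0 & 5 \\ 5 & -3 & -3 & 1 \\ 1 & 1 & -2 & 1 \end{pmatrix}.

The minor is -12.

Delete row 2 and column 2; the remaining 3×3 submatrix is [2 -1 2; 5 -3 1; 1 -2 1].
Its determinant is -12.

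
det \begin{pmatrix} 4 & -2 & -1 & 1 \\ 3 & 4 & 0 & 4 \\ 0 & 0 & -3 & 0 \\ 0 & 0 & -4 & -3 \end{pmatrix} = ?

The matrix is block upper-triangular with a 2×2 block and a 2×2 block on the diagonal, so its determinant equals the product of the determinants of the diagonal blocks.
det of the 2×2 block = 22
det of the 2×2 block = 9
det = (22)·(9) = 198

198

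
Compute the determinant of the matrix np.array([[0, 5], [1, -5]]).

The determinant is -5.

det = 0·(-5) − 5·1 = 0 − 5 = -5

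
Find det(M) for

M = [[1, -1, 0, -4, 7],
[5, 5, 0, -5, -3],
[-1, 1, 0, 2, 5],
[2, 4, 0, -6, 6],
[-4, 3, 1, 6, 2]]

det(M) = 544

Expand along column 3 (it has 4 zeros):
  + (1) · M_53   where M_53 = det([1 -1 -4 7; 5 5 -5 -3; -1 1 2 5; 2 4 -6 6]) = 544
det = (+1)·(1)·(544) = 544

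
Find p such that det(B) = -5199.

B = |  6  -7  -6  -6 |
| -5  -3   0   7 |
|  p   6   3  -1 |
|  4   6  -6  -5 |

Expanding along the column containing p, det(B) is linear in p: det(B) = (-564)·p + (-123).
Set (-564)·p + (-123) = -5199  ⇒  (-564)·p = -5076  ⇒  p = 9.

9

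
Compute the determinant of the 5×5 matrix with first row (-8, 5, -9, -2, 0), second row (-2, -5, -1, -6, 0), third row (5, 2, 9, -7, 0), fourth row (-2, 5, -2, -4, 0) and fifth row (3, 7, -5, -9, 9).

Expand along column 5 (it has 4 zeros):
  + (9) · M_55   where M_55 = det([-8 5 -9 -2; -2 -5 -1 -6; 5 2 9 -7; -2 5 -2 -4]) = -858
det = (+1)·(9)·(-858) = -7722

-7722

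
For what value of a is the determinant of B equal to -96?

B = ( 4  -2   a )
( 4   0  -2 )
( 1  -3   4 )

Expanding along the column containing a, det(B) is linear in a: det(B) = (-12)·a + (12).
Set (-12)·a + (12) = -96  ⇒  (-12)·a = -108  ⇒  a = 9.

a = 9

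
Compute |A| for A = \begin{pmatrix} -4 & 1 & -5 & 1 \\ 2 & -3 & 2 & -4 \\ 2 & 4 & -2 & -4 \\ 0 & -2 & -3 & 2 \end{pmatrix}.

Expand along row 4 (it has 1 zero):
  + (-2) · M_42   where M_42 = det([-4 -5 1; 2 2 -4; 2 -2 -4]) = 56
  − (-3) · M_43   where M_43 = det([-4 1 1; 2 -3 -4; 2 4 -4]) = -98
  + (2) · M_44   where M_44 = det([-4 1 -5; 2 -3 2; 2 4 -2]) = -54
det = (+1)·(-2)·(56) + (-1)·(-3)·(-98) + (+1)·(2)·(-54) = -514

-514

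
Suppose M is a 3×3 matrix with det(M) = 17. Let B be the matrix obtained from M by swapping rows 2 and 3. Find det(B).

|B| = -17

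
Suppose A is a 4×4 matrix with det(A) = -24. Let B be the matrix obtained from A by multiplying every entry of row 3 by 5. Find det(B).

-120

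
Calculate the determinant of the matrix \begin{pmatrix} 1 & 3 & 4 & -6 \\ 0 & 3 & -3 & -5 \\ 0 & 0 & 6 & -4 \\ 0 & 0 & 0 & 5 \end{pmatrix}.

The matrix is upper triangular, so the determinant is the product of the diagonal entries:
det = (1) · (3) · (6) · (5) = 90

The determinant is 90.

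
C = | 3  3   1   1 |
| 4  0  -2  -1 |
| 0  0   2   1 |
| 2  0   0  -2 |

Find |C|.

Expand along column 2 (it has 3 zeros):
  − (3) · M_12   where M_12 = det([4 -2 -1; 0 2 1; 2 0 -2]) = -16
det = (-1)·(3)·(-16) = 48

The determinant is 48.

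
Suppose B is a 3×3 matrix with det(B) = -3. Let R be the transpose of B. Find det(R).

|R| = -3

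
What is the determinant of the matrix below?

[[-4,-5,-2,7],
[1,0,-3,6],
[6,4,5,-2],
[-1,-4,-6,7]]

Expand along row 2 (it has 1 zero):
  − (1) · M_21   where M_21 = det([-5 -2 7; 4 5 -2; -4 -6 7]) = -103
  − (-3) · M_23   where M_23 = det([-4 -5 7; 6 4 -2; -1 -4 7]) = -20
  + (6) · M_24   where M_24 = det([-4 -5 -2; 6 4 5; -1 -4 -6]) = -99
det = (-1)·(1)·(-103) + (-1)·(-3)·(-20) + (+1)·(6)·(-99) = -551

-551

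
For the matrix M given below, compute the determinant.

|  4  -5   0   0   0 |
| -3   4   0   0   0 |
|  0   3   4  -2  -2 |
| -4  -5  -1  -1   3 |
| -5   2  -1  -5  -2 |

det(M) = 70

M is block lower-triangular with a 2×2 block and a 3×3 block on the diagonal, so its determinant equals the product of the determinants of the diagonal blocks.
det of the 2×2 block = 1
det of the 3×3 block = 70
det = (1)·(70) = 70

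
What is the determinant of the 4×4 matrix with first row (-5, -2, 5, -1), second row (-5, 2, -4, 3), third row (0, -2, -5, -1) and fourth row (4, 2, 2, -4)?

-850

Expand along row 3 (it has 1 zero):
  − (-2) · M_32   where M_32 = det([-5 5 -1; -5 -4 3; 4 2 -4]) = -96
  + (-5) · M_33   where M_33 = det([-5 -2 -1; -5 2 3; 4 2 -4]) = 104
  − (-1) · M_34   where M_34 = det([-5 -2 5; -5 2 -4; 4 2 2]) = -138
det = (-1)·(-2)·(-96) + (+1)·(-5)·(104) + (-1)·(-1)·(-138) = -850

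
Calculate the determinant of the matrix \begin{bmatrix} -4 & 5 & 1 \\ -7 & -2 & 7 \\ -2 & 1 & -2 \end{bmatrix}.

The determinant is -139.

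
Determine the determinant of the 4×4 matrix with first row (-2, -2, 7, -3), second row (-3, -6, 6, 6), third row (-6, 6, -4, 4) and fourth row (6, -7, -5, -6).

The determinant is 3894.

Expand along row 1:
  + (-2) · M_11   where M_11 = det([-6 6 6; 6 -4 4; -7 -5 -6]) = -564
  − (-2) · M_12   where M_12 = det([-3 6 6; -6 -4 4; 6 -5 -6]) = 120
  + (7) · M_13   where M_13 = det([-3 -6 6; -6 6 4; 6 -7 -6]) = 132
  − (-3) · M_14   where M_14 = det([-3 -6 6; -6 6 -4; 6 -7 -5]) = 534
det = (+1)·(-2)·(-564) + (-1)·(-2)·(120) + (+1)·(7)·(132) + (-1)·(-3)·(534) = 3894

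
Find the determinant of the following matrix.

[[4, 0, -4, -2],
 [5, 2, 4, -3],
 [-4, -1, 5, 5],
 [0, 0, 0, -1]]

-44

Expand along row 4 (it has 3 zeros):
  + (-1) · M_44   where M_44 = det([4 0 -4; 5 2 4; -4 -1 5]) = 44
det = (+1)·(-1)·(44) = -44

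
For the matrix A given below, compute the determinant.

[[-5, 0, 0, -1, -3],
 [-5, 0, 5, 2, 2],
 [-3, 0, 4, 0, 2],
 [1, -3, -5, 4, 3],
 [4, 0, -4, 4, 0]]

Expand along column 2 (it has 4 zeros):
  + (-3) · M_42   where M_42 = det([-5 0 -1 -3; -5 5 2 2; -3 4 0 2; 4 -4 4 0]) = 44
det = (+1)·(-3)·(44) = -132

det(A) = -132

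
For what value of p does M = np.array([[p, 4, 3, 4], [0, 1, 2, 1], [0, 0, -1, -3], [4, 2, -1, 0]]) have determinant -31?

Expanding along the row containing p, det(M) is linear in p: det(M) = (-13)·p + (60).
Set (-13)·p + (60) = -31  ⇒  (-13)·p = -91  ⇒  p = 7.

p = 7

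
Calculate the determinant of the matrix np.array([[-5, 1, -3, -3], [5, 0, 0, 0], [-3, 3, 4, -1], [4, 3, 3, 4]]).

-365

Expand along row 2 (it has 3 zeros):
  − (5) · M_21   where M_21 = det([1 -3 -3; 3 4 -1; 3 3 4]) = 73
det = (-1)·(5)·(73) = -365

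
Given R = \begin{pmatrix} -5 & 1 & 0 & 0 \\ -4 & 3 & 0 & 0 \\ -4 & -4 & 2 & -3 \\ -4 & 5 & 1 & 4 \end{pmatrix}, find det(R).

|R| = -121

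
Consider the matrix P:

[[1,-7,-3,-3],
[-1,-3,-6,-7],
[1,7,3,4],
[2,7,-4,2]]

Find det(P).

Expand along row 1:
  + (1) · M_11   where M_11 = det([-3 -6 -7; 7 3 4; 7 -4 2]) = 193
  − (-7) · M_12   where M_12 = det([-1 -6 -7; 1 3 4; 2 -4 2]) = 12
  + (-3) · M_13   where M_13 = det([-1 -3 -7; 1 7 4; 2 7 2]) = 45
  − (-3) · M_14   where M_14 = det([-1 -3 -6; 1 7 3; 2 7 -4]) = 61
det = (+1)·(1)·(193) + (-1)·(-7)·(12) + (+1)·(-3)·(45) + (-1)·(-3)·(61) = 325

325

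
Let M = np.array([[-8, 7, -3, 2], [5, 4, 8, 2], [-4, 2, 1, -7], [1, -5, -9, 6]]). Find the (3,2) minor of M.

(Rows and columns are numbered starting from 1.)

-550

Delete row 3 and column 2; the remaining 3×3 submatrix is [-8 -3 2; 5 8 2; 1 -9 6].
Its determinant is -550.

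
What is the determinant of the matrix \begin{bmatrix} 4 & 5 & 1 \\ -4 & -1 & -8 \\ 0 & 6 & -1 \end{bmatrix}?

Expand along column 1:
  + 4 · |-1 -8; 6 -1| = 4·(1 − (-48)) = 196
  − (-4) · |5 1; 6 -1| = −(-4)·(-5 − 6) = -44
Sum: (196) + (-44) = 152

152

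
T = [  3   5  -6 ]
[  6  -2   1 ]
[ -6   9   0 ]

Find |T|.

Expand along row 3:
  + (-6) · |5 -6; -2 1| = (-6)·(5 − 12) = 42
  − 9 · |3 -6; 6 1| = −9·(3 − (-36)) = -351
Sum: (42) + (-351) = -309

det(T) = -309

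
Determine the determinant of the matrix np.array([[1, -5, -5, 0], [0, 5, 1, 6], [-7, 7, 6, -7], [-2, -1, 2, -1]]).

Expand along row 1 (it has 1 zero):
  + (1) · M_11   where M_11 = det([5 1 6; 7 6 -7; -1 2 -1]) = 174
  − (-5) · M_12   where M_12 = det([0 1 6; -7 6 -7; -2 2 -1]) = -5
  + (-5) · M_13   where M_13 = det([0 5 6; -7 7 -7; -2 -1 -1]) = 161
det = (+1)·(1)·(174) + (-1)·(-5)·(-5) + (+1)·(-5)·(161) = -656

The determinant is -656.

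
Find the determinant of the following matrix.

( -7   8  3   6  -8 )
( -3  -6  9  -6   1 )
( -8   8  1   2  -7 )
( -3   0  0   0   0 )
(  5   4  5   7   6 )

Expand along row 4 (it has 4 zeros):
  − (-3) · M_41   where M_41 = det([8 3 6 -8; -6 9 -6 1; 8 1 2 -7; 4 5 7 6]) = -4482
det = (-1)·(-3)·(-4482) = -13446

-13446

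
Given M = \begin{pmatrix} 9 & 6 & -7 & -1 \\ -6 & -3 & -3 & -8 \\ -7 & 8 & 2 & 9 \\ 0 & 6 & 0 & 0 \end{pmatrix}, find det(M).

The determinant is -5016.

Expand along row 4 (it has 3 zeros):
  + (6) · M_42   where M_42 = det([9 -7 -1; -6 -3 -8; -7 2 9]) = -836
det = (+1)·(6)·(-836) = -5016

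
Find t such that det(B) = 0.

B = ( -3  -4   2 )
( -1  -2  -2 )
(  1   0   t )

t = -6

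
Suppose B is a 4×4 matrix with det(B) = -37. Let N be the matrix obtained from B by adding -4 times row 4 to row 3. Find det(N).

-37

Adding a multiple of one row to another leaves the determinant unchanged.
det(N) = (1)·(-37) = -37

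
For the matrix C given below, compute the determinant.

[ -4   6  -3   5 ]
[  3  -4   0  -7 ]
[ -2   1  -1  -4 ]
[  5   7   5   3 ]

|C| = -834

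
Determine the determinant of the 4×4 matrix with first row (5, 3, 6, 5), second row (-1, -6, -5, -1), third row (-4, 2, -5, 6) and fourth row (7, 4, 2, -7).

-2936

Expand along row 1:
  + (5) · M_11   where M_11 = det([-6 -5 -1; 2 -5 6; 4 2 -7]) = -352
  − (3) · M_12   where M_12 = det([-1 -5 -1; -4 -5 6; 7 2 -7]) = -120
  + (6) · M_13   where M_13 = det([-1 -6 -1; -4 2 6; 7 4 -7]) = -16
  − (5) · M_14   where M_14 = det([-1 -6 -5; -4 2 -5; 7 4 2]) = 288
det = (+1)·(5)·(-352) + (-1)·(3)·(-120) + (+1)·(6)·(-16) + (-1)·(5)·(288) = -2936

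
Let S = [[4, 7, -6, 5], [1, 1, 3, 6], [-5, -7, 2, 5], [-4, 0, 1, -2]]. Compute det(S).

|S| = 1769

Expand along row 4 (it has 1 zero):
  − (-4) · M_41   where M_41 = det([7 -6 5; 1 3 6; -7 2 5]) = 418
  − (1) · M_43   where M_43 = det([4 7 5; 1 1 6; -5 -7 5]) = -67
  + (-2) · M_44   where M_44 = det([4 7 -6; 1 1 3; -5 -7 2]) = -15
det = (-1)·(-4)·(418) + (-1)·(1)·(-67) + (+1)·(-2)·(-15) = 1769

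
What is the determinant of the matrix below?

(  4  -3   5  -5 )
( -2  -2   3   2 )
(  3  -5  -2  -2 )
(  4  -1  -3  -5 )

The determinant is -186.

Expand along row 1:
  + (4) · M_11   where M_11 = det([-2 3 2; -5 -2 -2; -1 -3 -5]) = -51
  − (-3) · M_12   where M_12 = det([-2 3 2; 3 -2 -2; 4 -3 -5]) = 11
  + (5) · M_13   where M_13 = det([-2 -2 2; 3 -5 -2; 4 -1 -5]) = -26
  − (-5) · M_14   where M_14 = det([-2 -2 3; 3 -5 -2; 4 -1 -3]) = 23
det = (+1)·(4)·(-51) + (-1)·(-3)·(11) + (+1)·(5)·(-26) + (-1)·(-5)·(23) = -186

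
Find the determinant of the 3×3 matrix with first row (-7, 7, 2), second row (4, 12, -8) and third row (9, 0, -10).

Expand along row 3:
  + 9 · |7 2; 12 -8| = 9·(-56 − 24) = -720
  + (-10) · |-7 7; 4 12| = (-10)·(-84 − 28) = 1120
Sum: (-720) + (1120) = 400

400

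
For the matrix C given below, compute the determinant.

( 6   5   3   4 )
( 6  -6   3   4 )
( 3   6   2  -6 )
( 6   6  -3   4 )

det(C) = 3168

Expand along row 1:
  + (6) · M_11   where M_11 = det([-6 3 4; 6 2 -6; 6 -3 4]) = -240
  − (5) · M_12   where M_12 = det([6 3 4; 3 2 -6; 6 -3 4]) = -288
  + (3) · M_13   where M_13 = det([6 -6 4; 3 6 -6; 6 6 4]) = 576
  − (4) · M_14   where M_14 = det([6 -6 3; 3 6 2; 6 6 -3]) = -360
det = (+1)·(6)·(-240) + (-1)·(5)·(-288) + (+1)·(3)·(576) + (-1)·(4)·(-360) = 3168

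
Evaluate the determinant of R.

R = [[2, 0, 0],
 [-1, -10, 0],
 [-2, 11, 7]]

|R| = -140

R is lower triangular, so det(R) is the product of the diagonal entries:
det = (2) · (-10) · (7) = -140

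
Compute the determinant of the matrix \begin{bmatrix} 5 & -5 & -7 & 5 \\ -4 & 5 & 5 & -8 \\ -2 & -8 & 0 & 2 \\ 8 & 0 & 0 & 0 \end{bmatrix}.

The determinant is 1824.

Expand along row 4 (it has 3 zeros):
  − (8) · M_41   where M_41 = det([-5 -7 5; 5 5 -8; -8 0 2]) = -228
det = (-1)·(8)·(-228) = 1824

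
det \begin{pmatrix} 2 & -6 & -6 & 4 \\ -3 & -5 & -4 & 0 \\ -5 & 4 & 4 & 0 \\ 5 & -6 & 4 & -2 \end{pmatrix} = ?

1396

Expand along column 4 (it has 2 zeros):
  − (4) · M_14   where M_14 = det([-3 -5 -4; -5 4 4; 5 -6 4]) = -360
  + (-2) · M_44   where M_44 = det([2 -6 -6; -3 -5 -4; -5 4 4]) = 22
det = (-1)·(4)·(-360) + (+1)·(-2)·(22) = 1396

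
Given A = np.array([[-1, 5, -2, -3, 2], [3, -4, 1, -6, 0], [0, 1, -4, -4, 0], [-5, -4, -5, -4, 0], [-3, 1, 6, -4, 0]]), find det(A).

Expand along column 5 (it has 4 zeros):
  + (2) · M_15   where M_15 = det([3 -4 1 -6; 0 1 -4 -4; -5 -4 -5 -4; -3 1 6 -4]) = 2186
det = (+1)·(2)·(2186) = 4372

4372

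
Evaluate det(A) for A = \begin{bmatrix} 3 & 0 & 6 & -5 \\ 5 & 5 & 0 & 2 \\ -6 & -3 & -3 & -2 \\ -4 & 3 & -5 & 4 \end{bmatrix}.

det(A) = 384

Expand along row 1 (it has 1 zero):
  + (3) · M_11   where M_11 = det([5 0 2; -3 -3 -2; 3 -5 4]) = -62
  + (6) · M_13   where M_13 = det([5 5 2; -6 -3 -2; -4 3 4]) = 70
  − (-5) · M_14   where M_14 = det([5 5 0; -6 -3 -3; -4 3 -5]) = 30
det = (+1)·(3)·(-62) + (+1)·(6)·(70) + (-1)·(-5)·(30) = 384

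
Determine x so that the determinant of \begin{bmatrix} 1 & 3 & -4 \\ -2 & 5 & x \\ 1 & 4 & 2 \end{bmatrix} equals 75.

-1

Expanding along the column containing x, det(M) is linear in x: det(M) = (-1)·x + (74).
Set (-1)·x + (74) = 75  ⇒  (-1)·x = 1  ⇒  x = -1.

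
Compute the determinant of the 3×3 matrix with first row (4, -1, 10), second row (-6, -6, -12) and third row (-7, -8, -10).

Expand along row 1:
  + 4 · |-6 -12; -8 -10| = 4·(60 − 96) = -144
  − (-1) · |-6 -12; -7 -10| = −(-1)·(60 − 84) = -24
  + 10 · |-6 -6; -7 -8| = 10·(48 − 42) = 60
Sum: (-144) + (-24) + (60) = -108

-108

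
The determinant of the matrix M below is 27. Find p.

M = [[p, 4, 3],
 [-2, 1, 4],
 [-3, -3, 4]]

Expanding along the row containing p, det(M) is linear in p: det(M) = (16)·p + (11).
Set (16)·p + (11) = 27  ⇒  (16)·p = 16  ⇒  p = 1.

1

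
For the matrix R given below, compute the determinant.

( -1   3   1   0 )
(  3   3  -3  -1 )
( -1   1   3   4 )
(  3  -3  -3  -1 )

Expand along row 1 (it has 1 zero):
  + (-1) · M_11   where M_11 = det([3 -3 -1; 1 3 4; -3 -3 -1]) = 54
  − (3) · M_12   where M_12 = det([3 -3 -1; -1 3 4; 3 -3 -1]) = 0
  + (1) · M_13   where M_13 = det([3 3 -1; -1 1 4; 3 -3 -1]) = 66
det = (+1)·(-1)·(54) + (-1)·(3)·(0) + (+1)·(1)·(66) = 12

|R| = 12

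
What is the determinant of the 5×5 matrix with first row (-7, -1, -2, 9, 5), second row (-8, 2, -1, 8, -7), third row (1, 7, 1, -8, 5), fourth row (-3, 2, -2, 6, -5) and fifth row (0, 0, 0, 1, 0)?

1449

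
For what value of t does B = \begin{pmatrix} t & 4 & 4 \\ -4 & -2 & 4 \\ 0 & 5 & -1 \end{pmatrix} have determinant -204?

Expanding along the column containing t, det(B) is linear in t: det(B) = (-18)·t + (-96).
Set (-18)·t + (-96) = -204  ⇒  (-18)·t = -108  ⇒  t = 6.

6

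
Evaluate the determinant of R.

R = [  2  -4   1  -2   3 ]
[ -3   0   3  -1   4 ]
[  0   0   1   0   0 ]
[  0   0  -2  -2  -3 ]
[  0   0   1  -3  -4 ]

|R| = 12

R is block upper-triangular with a 2×2 block and a 3×3 block on the diagonal, so its determinant equals the product of the determinants of the diagonal blocks.
det of the 2×2 block = -12
det of the 3×3 block = -1
det = (-12)·(-1) = 12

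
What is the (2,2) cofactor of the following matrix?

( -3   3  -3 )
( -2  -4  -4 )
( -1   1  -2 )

Delete row 2 and column 2; the remaining 2×2 submatrix is [-3 -3; -1 -2].
Its determinant is (-3)·(-2) − (-3)·(-1) = 3.
The cofactor carries sign (−1)^(2+2) = +1, so C_{2,2} = +(3) = 3.

3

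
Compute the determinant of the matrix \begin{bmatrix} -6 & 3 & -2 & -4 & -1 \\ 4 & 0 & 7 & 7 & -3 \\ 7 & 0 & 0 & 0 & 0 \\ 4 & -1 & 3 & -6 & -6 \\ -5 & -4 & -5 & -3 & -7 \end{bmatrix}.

Expand along row 3 (it has 4 zeros):
  + (7) · M_31   where M_31 = det([3 -2 -4 -1; 0 7 7 -3; -1 3 -6 -6; -4 -5 -3 -7]) = 2284
det = (+1)·(7)·(2284) = 15988

15988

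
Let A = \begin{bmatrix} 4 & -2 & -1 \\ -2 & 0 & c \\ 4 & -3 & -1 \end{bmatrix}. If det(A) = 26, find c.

Expanding along the column containing c, det(A) is linear in c: det(A) = (4)·c + (-2).
Set (4)·c + (-2) = 26  ⇒  (4)·c = 28  ⇒  c = 7.

7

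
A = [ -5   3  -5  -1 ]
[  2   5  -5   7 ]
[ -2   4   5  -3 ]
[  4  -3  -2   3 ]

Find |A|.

|A| = 261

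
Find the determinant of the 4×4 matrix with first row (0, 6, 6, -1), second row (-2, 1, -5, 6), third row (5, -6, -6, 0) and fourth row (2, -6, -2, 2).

Expand along row 1 (it has 1 zero):
  − (6) · M_12   where M_12 = det([-2 -5 6; 5 -6 0; 2 -2 2]) = 86
  + (6) · M_13   where M_13 = det([-2 1 6; 5 -6 0; 2 -6 2]) = -94
  − (-1) · M_14   where M_14 = det([-2 1 -5; 5 -6 -6; 2 -6 -2]) = 136
det = (-1)·(6)·(86) + (+1)·(6)·(-94) + (-1)·(-1)·(136) = -944

-944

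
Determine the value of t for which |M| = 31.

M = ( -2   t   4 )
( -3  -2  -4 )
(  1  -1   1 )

1

Expanding along the row containing t, det(M) is linear in t: det(M) = (-1)·t + (32).
Set (-1)·t + (32) = 31  ⇒  (-1)·t = -1  ⇒  t = 1.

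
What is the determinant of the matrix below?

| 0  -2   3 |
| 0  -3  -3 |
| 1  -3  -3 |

Expand along column 1:
  + 1 · |-2 3; -3 -3| = 1·(6 − (-9)) = 15

The determinant is 15.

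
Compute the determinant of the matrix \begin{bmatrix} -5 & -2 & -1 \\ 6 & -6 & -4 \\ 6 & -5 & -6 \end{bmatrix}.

-110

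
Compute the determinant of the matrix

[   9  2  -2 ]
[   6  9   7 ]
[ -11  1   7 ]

Expand along column 1:
  + 9 · |9 7; 1 7| = 9·(63 − 7) = 504
  − 6 · |2 -2; 1 7| = −6·(14 − (-2)) = -96
  + (-11) · |2 -2; 9 7| = (-11)·(14 − (-18)) = -352
Sum: (504) + (-96) + (-352) = 56

The determinant is 56.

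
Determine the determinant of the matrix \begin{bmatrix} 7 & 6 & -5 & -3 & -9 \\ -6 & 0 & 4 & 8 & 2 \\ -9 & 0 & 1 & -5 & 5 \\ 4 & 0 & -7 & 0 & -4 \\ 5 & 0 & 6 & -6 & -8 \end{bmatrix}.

33996

Expand along column 2 (it has 4 zeros):
  − (6) · M_12   where M_12 = det([-6 4 8 2; -9 1 -5 5; 4 -7 0 -4; 5 6 -6 -8]) = -5666
det = (-1)·(6)·(-5666) = 33996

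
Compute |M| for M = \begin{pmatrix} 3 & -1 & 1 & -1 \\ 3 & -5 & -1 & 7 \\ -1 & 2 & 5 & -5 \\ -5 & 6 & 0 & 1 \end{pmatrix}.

det(M) = -420

Expand along row 4 (it has 1 zero):
  − (-5) · M_41   where M_41 = det([-1 1 -1; -5 -1 7; 2 5 -5]) = 42
  + (6) · M_42   where M_42 = det([3 1 -1; 3 -1 7; -1 5 -5]) = -96
  + (1) · M_44   where M_44 = det([3 -1 1; 3 -5 -1; -1 2 5]) = -54
det = (-1)·(-5)·(42) + (+1)·(6)·(-96) + (+1)·(1)·(-54) = -420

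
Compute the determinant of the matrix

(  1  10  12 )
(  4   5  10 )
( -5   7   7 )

Expand along column 1:
  + 1 · |5 10; 7 7| = 1·(35 − 70) = -35
  − 4 · |10 12; 7 7| = −4·(70 − 84) = 56
  + (-5) · |10 12; 5 10| = (-5)·(100 − 60) = -200
Sum: (-35) + (56) + (-200) = -179

-179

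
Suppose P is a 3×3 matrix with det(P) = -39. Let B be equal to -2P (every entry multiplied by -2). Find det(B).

312

For a 3×3 matrix, det(-2P) = (-2)^3·det(P) = -8·det(P).
det(B) = (-8)·(-39) = 312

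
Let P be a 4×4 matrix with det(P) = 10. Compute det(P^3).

1000

det(P^3) = (det P)^3 = (10)^3 = 1000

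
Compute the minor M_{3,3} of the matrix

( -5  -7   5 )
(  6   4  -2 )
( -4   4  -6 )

22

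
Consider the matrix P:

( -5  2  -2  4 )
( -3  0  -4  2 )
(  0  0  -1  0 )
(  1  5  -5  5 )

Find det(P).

Expand along row 3 (it has 3 zeros):
  + (-1) · M_33   where M_33 = det([-5 2 4; -3 0 2; 1 5 5]) = 24
det = (+1)·(-1)·(24) = -24

The determinant is -24.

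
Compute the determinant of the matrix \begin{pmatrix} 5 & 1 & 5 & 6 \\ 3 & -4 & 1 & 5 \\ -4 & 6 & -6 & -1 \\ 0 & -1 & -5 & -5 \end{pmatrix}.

Expand along row 4 (it has 1 zero):
  + (-1) · M_42   where M_42 = det([5 5 6; 3 1 5; -4 -6 -1]) = -24
  − (-5) · M_43   where M_43 = det([5 1 6; 3 -4 5; -4 6 -1]) = -135
  + (-5) · M_44   where M_44 = det([5 1 5; 3 -4 1; -4 6 -6]) = 114
det = (+1)·(-1)·(-24) + (-1)·(-5)·(-135) + (+1)·(-5)·(114) = -1221

The determinant is -1221.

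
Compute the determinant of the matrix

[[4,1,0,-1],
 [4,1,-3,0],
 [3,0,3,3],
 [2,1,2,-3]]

The determinant is -12.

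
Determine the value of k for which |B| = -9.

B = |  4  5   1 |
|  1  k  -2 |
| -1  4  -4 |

Expanding along the column containing k, det(B) is linear in k: det(B) = (-15)·k + (66).
Set (-15)·k + (66) = -9  ⇒  (-15)·k = -75  ⇒  k = 5.

k = 5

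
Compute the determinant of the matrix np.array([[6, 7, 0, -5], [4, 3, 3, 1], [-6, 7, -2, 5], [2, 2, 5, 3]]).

The determinant is 720.

Expand along row 1 (it has 1 zero):
  + (6) · M_11   where M_11 = det([3 3 1; 7 -2 5; 2 5 3]) = -87
  − (7) · M_12   where M_12 = det([4 3 1; -6 -2 5; 2 5 3]) = -66
  − (-5) · M_14   where M_14 = det([4 3 3; -6 7 -2; 2 2 5]) = 156
det = (+1)·(6)·(-87) + (-1)·(7)·(-66) + (-1)·(-5)·(156) = 720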